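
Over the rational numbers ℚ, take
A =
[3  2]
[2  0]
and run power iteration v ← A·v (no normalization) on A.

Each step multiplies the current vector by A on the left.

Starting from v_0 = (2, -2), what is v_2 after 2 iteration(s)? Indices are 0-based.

v_2 = (14, 4)

v_0 = (2, -2).
v_1 = A·v_0 = (2, 4).
v_2 = A·v_1 = (14, 4).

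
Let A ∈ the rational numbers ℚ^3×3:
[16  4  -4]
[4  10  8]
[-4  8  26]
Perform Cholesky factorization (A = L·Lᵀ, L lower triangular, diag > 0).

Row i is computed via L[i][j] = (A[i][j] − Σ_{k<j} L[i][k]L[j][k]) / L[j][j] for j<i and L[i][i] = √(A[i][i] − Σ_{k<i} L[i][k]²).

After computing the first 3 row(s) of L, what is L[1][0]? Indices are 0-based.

Step 1: L[0][0] = √(16) = 4.
  L[1][0] = (4) / L[0][0] = 1.
Step 2: L[1][1] = √(9) = 3.
  L[2][0] = (-4) / L[0][0] = -1.
  L[2][1] = (9) / L[1][1] = 3.
Step 3: L[2][2] = √(16) = 4.

L[1][0] = 1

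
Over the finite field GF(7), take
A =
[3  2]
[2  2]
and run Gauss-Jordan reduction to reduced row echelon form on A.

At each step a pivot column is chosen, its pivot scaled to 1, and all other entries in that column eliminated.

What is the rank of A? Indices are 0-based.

rank = 2

step 1: normalize row 0 (÷3) = (1, 3)
  row 1: subtract 2×row0 = (0, 3)
step 2: normalize row 1 (÷3) = (0, 1)
  row 0: subtract 3×row1 = (1, 0)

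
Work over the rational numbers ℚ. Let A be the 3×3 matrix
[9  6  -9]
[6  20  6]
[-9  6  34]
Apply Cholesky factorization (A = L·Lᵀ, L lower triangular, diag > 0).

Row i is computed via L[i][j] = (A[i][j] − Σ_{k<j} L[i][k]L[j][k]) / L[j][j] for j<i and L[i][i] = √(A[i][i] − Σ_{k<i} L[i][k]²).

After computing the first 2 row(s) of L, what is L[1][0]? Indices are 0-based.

L[1][0] = 2

Step 1: L[0][0] = √(9) = 3.
  L[1][0] = (6) / L[0][0] = 2.
Step 2: L[1][1] = √(16) = 4.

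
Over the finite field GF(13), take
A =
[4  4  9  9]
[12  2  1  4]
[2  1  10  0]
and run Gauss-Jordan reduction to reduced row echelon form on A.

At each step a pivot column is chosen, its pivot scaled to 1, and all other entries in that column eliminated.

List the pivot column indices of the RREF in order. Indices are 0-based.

pivot columns: 0, 1, 2

step 1: normalize row 0 (÷4) = (1, 1, 12, 12)
  row 1: subtract 12×row0 = (0, 3, 0, 3)
  row 2: subtract 2×row0 = (0, 12, 12, 2)
step 2: normalize row 1 (÷3) = (0, 1, 0, 1)
  row 0: subtract 1×row1 = (1, 0, 12, 11)
  row 2: subtract 12×row1 = (0, 0, 12, 3)
step 3: normalize row 2 (÷12) = (0, 0, 1, 10)
  row 0: subtract 12×row2 = (1, 0, 0, 8)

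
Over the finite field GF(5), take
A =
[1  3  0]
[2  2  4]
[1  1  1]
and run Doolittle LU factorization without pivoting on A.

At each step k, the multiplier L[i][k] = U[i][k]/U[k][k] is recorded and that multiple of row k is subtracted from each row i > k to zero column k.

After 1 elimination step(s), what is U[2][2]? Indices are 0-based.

U[2][2] = 1

[col 0] pivot 1
  R1 -= 2*R0 → (0, 1, 4)  (L[1][0] := 2)
  R2 -= 1*R0 → (0, 3, 1)  (L[2][0] := 1)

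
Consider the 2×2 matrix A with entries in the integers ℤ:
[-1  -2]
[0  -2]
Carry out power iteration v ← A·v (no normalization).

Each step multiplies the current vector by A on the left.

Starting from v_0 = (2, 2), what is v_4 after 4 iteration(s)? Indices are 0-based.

v_0 = (2, 2).
v_1 = A·v_0 = (-6, -4).
v_2 = A·v_1 = (14, 8).
v_3 = A·v_2 = (-30, -16).
v_4 = A·v_3 = (62, 32).

v_4 = (62, 32)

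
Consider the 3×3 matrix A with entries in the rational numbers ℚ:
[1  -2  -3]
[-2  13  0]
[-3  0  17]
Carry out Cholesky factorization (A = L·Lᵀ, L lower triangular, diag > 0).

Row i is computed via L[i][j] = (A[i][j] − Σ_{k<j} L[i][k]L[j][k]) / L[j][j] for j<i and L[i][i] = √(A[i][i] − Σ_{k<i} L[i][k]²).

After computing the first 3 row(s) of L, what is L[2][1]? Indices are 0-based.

L[2][1] = -2

Step 1: L[0][0] = √(1) = 1.
  L[1][0] = (-2) / L[0][0] = -2.
Step 2: L[1][1] = √(9) = 3.
  L[2][0] = (-3) / L[0][0] = -3.
  L[2][1] = (-6) / L[1][1] = -2.
Step 3: L[2][2] = √(4) = 2.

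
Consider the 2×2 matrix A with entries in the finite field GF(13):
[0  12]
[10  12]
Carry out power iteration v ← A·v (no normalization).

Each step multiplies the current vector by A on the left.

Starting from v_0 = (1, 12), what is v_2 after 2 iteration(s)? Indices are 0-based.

v_0 = (1, 12).
v_1 = A·v_0 = (1, 11).
v_2 = A·v_1 = (2, 12).

v_2 = (2, 12)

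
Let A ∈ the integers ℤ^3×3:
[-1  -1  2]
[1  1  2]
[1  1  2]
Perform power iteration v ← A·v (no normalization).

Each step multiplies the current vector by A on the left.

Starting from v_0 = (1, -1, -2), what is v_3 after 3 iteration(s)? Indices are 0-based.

v_3 = (-16, -48, -48)

v_0 = (1, -1, -2).
v_1 = A·v_0 = (-4, -4, -4).
v_2 = A·v_1 = (0, -16, -16).
v_3 = A·v_2 = (-16, -48, -48).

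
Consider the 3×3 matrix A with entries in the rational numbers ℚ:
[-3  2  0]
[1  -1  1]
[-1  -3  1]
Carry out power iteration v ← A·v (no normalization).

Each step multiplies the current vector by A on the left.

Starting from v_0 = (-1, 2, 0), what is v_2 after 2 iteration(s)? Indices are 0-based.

v_0 = (-1, 2, 0).
v_1 = A·v_0 = (7, -3, -5).
v_2 = A·v_1 = (-27, 5, -3).

v_2 = (-27, 5, -3)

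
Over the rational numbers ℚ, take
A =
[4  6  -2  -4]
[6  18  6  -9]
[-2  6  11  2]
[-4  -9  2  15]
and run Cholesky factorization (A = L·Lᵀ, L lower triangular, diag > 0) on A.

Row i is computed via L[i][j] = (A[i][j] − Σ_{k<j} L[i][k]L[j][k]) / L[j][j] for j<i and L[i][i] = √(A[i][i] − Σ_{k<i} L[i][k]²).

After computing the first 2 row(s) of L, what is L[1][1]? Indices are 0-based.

L[1][1] = 3

Step 1: L[0][0] = √(4) = 2.
  L[1][0] = (6) / L[0][0] = 3.
Step 2: L[1][1] = √(9) = 3.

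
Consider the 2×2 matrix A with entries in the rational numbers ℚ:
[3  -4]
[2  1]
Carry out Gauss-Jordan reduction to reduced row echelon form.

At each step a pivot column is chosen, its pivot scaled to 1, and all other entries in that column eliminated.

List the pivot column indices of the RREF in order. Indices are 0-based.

[1] R0 /= 3  ⇒  (1, -4/3)
     R1 -= 2·R0  ⇒  (0, 11/3)
[2] R1 /= 11/3  ⇒  (0, 1)
     R0 -= -4/3·R1  ⇒  (1, 0)

pivot columns: 0, 1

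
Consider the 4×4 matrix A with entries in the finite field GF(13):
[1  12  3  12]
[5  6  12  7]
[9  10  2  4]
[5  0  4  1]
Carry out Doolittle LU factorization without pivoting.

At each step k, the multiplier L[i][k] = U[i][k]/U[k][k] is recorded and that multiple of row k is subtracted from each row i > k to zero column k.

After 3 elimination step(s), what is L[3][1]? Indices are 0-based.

[col 0] pivot 1
  R1 -= 5*R0 → (0, 11, 10, 12)  (L[1][0] := 5)
  R2 -= 9*R0 → (0, 6, 1, 0)  (L[2][0] := 9)
  R3 -= 5*R0 → (0, 5, 2, 6)  (L[3][0] := 5)
[col 1] pivot 11
  R2 -= 10*R1 → (0, 0, 5, 10)  (L[2][1] := 10)
  R3 -= 4*R1 → (0, 0, 1, 10)  (L[3][1] := 4)
[col 2] pivot 5
  R3 -= 8*R2 → (0, 0, 0, 8)  (L[3][2] := 8)

L[3][1] = 4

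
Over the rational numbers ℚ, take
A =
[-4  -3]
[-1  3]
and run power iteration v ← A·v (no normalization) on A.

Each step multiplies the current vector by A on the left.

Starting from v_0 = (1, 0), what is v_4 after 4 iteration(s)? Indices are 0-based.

v_4 = (364, 31)

v_0 = (1, 0).
v_1 = A·v_0 = (-4, -1).
v_2 = A·v_1 = (19, 1).
v_3 = A·v_2 = (-79, -16).
v_4 = A·v_3 = (364, 31).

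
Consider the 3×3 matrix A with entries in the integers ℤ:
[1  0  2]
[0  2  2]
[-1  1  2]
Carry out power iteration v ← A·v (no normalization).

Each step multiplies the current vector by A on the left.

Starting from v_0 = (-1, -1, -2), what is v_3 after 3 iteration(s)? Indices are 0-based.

v_0 = (-1, -1, -2).
v_1 = A·v_0 = (-5, -6, -4).
v_2 = A·v_1 = (-13, -20, -9).
v_3 = A·v_2 = (-31, -58, -25).

v_3 = (-31, -58, -25)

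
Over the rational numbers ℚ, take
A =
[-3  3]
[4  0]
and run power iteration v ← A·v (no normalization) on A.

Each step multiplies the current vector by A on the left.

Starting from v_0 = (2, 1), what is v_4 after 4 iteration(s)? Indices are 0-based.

v_0 = (2, 1).
v_1 = A·v_0 = (-3, 8).
v_2 = A·v_1 = (33, -12).
v_3 = A·v_2 = (-135, 132).
v_4 = A·v_3 = (801, -540).

v_4 = (801, -540)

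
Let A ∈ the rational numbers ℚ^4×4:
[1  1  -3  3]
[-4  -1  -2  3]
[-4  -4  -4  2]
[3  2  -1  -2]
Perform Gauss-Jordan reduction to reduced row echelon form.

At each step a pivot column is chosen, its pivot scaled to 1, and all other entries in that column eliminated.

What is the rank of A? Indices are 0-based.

pivot(0,0)=1: scale R0 → (1, 1, -3, 3)
  clear (1,0): R1 −= (-4)R0 → (0, 3, -14, 15)
  clear (2,0): R2 −= (-4)R0 → (0, 0, -16, 14)
  clear (3,0): R3 −= (3)R0 → (0, -1, 8, -11)
pivot(1,1)=3: scale R1 → (0, 1, -14/3, 5)
  clear (0,1): R0 −= (1)R1 → (1, 0, 5/3, -2)
  clear (3,1): R3 −= (-1)R1 → (0, 0, 10/3, -6)
pivot(2,2)=-16: scale R2 → (0, 0, 1, -7/8)
  clear (0,2): R0 −= (5/3)R2 → (1, 0, 0, -13/24)
  clear (1,2): R1 −= (-14/3)R2 → (0, 1, 0, 11/12)
  clear (3,2): R3 −= (10/3)R2 → (0, 0, 0, -37/12)
pivot(3,3)=-37/12: scale R3 → (0, 0, 0, 1)
  clear (0,3): R0 −= (-13/24)R3 → (1, 0, 0, 0)
  clear (1,3): R1 −= (11/12)R3 → (0, 1, 0, 0)
  clear (2,3): R2 −= (-7/8)R3 → (0, 0, 1, 0)

rank = 4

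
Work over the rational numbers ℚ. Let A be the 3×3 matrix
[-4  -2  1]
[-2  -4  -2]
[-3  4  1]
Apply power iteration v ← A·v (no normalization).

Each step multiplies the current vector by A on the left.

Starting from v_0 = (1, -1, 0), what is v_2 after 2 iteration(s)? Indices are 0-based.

v_0 = (1, -1, 0).
v_1 = A·v_0 = (-2, 2, -7).
v_2 = A·v_1 = (-3, 10, 7).

v_2 = (-3, 10, 7)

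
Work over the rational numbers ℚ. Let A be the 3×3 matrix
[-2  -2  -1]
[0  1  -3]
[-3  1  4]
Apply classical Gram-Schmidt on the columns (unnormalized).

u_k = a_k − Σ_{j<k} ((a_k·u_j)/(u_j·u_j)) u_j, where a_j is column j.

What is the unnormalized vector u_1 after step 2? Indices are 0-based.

u_1 = (-24/13, 1, 16/13)

Step 1: u_0 = a_0 = (-2, 0, -3).
Step 2: u_1 = a_1 − (1/13)·u_0 = (-24/13, 1, 16/13).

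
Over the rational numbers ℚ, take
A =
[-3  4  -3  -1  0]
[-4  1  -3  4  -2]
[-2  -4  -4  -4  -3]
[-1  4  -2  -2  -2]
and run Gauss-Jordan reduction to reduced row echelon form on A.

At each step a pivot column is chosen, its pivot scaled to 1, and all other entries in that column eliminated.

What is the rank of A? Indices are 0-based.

[1] R0 /= -3  ⇒  (1, -4/3, 1, 1/3, 0)
     R1 -= -4·R0  ⇒  (0, -13/3, 1, 16/3, -2)
     R2 -= -2·R0  ⇒  (0, -20/3, -2, -10/3, -3)
     R3 -= -1·R0  ⇒  (0, 8/3, -1, -5/3, -2)
[2] R1 /= -13/3  ⇒  (0, 1, -3/13, -16/13, 6/13)
     R0 -= -4/3·R1  ⇒  (1, 0, 9/13, -17/13, 8/13)
     R2 -= -20/3·R1  ⇒  (0, 0, -46/13, -150/13, 1/13)
     R3 -= 8/3·R1  ⇒  (0, 0, -5/13, 21/13, -42/13)
[3] R2 /= -46/13  ⇒  (0, 0, 1, 75/23, -1/46)
     R0 -= 9/13·R2  ⇒  (1, 0, 0, -82/23, 29/46)
     R1 -= -3/13·R2  ⇒  (0, 1, 0, -11/23, 21/46)
     R3 -= -5/13·R2  ⇒  (0, 0, 0, 66/23, -149/46)
[4] R3 /= 66/23  ⇒  (0, 0, 0, 1, -149/132)
     R0 -= -82/23·R3  ⇒  (1, 0, 0, 0, -112/33)
     R1 -= -11/23·R3  ⇒  (0, 1, 0, 0, -1/12)
     R2 -= 75/23·R3  ⇒  (0, 0, 1, 0, 161/44)

rank = 4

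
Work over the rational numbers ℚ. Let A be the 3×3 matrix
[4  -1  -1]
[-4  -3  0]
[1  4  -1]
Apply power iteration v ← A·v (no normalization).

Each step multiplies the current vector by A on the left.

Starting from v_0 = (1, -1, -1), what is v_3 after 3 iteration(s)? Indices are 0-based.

v_0 = (1, -1, -1).
v_1 = A·v_0 = (6, -1, -2).
v_2 = A·v_1 = (27, -21, 4).
v_3 = A·v_2 = (125, -45, -61).

v_3 = (125, -45, -61)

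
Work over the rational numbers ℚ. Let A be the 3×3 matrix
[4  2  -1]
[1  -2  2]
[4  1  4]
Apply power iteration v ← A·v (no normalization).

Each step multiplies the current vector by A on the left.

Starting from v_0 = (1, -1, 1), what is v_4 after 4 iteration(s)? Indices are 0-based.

v_4 = (-35, 221, 799)

v_0 = (1, -1, 1).
v_1 = A·v_0 = (1, 5, 7).
v_2 = A·v_1 = (7, 5, 37).
v_3 = A·v_2 = (1, 71, 181).
v_4 = A·v_3 = (-35, 221, 799).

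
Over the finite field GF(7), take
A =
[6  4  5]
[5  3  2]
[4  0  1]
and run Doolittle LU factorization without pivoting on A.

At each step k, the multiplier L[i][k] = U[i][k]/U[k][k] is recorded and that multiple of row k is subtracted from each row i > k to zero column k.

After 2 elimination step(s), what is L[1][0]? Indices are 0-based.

[col 0] pivot 6
  R1 -= 2*R0 → (0, 2, 6)  (L[1][0] := 2)
  R2 -= 3*R0 → (0, 2, 0)  (L[2][0] := 3)
[col 1] pivot 2
  R2 -= 1*R1 → (0, 0, 1)  (L[2][1] := 1)

L[1][0] = 2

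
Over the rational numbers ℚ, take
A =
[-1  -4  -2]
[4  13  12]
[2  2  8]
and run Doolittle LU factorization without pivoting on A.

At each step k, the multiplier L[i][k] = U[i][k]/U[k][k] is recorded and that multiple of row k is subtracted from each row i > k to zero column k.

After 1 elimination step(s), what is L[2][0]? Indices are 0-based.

L[2][0] = -2

Step 1: pivot at (0,0) is -1.
  row1 ← row1 − (-4)·row0  ⇒  L[1][0]=-4, U row1=(0, -3, 4)
  row2 ← row2 − (-2)·row0  ⇒  L[2][0]=-2, U row2=(0, -6, 4)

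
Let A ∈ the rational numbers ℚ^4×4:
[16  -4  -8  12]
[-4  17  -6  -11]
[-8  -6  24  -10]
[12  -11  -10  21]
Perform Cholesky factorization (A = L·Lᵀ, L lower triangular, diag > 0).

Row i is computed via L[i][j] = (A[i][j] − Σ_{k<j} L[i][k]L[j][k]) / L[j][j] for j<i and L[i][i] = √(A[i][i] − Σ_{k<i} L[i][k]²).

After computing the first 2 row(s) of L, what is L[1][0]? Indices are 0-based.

L[1][0] = -1

Step 1: L[0][0] = √(16) = 4.
  L[1][0] = (-4) / L[0][0] = -1.
Step 2: L[1][1] = √(16) = 4.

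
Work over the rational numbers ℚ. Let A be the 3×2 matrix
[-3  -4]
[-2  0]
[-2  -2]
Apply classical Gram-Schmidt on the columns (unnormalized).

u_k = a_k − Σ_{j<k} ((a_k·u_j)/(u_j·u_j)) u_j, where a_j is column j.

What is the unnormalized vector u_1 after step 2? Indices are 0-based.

Step 1: u_0 = a_0 = (-3, -2, -2).
Step 2: u_1 = a_1 − (16/17)·u_0 = (-20/17, 32/17, -2/17).

u_1 = (-20/17, 32/17, -2/17)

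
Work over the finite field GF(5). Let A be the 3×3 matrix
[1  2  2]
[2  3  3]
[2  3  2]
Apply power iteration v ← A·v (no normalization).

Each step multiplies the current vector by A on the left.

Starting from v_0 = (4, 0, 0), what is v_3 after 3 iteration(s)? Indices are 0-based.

v_3 = (4, 4, 1)

v_0 = (4, 0, 0).
v_1 = A·v_0 = (4, 3, 3).
v_2 = A·v_1 = (1, 1, 3).
v_3 = A·v_2 = (4, 4, 1).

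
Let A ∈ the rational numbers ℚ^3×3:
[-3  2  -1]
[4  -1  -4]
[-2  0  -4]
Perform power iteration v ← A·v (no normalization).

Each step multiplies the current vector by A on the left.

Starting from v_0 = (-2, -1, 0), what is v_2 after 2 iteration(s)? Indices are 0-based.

v_0 = (-2, -1, 0).
v_1 = A·v_0 = (4, -7, 4).
v_2 = A·v_1 = (-30, 7, -24).

v_2 = (-30, 7, -24)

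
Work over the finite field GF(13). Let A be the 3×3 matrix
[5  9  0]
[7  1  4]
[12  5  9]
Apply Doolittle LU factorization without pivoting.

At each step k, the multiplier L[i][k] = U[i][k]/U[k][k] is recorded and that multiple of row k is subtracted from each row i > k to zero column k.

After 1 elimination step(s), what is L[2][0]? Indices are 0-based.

k=0: U[0][0]=5
  eliminate (1,0): mult=4, new row 1: (0, 4, 4); set L[1][0]=4
  eliminate (2,0): mult=5, new row 2: (0, 12, 9); set L[2][0]=5

L[2][0] = 5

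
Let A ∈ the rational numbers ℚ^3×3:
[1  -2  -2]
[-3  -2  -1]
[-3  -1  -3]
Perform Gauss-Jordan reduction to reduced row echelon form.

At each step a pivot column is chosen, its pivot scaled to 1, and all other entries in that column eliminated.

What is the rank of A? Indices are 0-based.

rank = 3

[1] R0 /= 1  ⇒  (1, -2, -2)
     R1 -= -3·R0  ⇒  (0, -8, -7)
     R2 -= -3·R0  ⇒  (0, -7, -9)
[2] R1 /= -8  ⇒  (0, 1, 7/8)
     R0 -= -2·R1  ⇒  (1, 0, -1/4)
     R2 -= -7·R1  ⇒  (0, 0, -23/8)
[3] R2 /= -23/8  ⇒  (0, 0, 1)
     R0 -= -1/4·R2  ⇒  (1, 0, 0)
     R1 -= 7/8·R2  ⇒  (0, 1, 0)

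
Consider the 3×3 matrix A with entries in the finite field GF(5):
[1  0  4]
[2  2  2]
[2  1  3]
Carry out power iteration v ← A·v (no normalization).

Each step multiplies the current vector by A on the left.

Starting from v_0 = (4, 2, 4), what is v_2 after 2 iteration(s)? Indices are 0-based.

v_0 = (4, 2, 4).
v_1 = A·v_0 = (0, 0, 2).
v_2 = A·v_1 = (3, 4, 1).

v_2 = (3, 4, 1)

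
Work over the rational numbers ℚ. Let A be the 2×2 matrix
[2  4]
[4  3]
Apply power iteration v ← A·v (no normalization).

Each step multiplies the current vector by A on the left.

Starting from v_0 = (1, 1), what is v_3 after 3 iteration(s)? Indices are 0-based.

v_0 = (1, 1).
v_1 = A·v_0 = (6, 7).
v_2 = A·v_1 = (40, 45).
v_3 = A·v_2 = (260, 295).

v_3 = (260, 295)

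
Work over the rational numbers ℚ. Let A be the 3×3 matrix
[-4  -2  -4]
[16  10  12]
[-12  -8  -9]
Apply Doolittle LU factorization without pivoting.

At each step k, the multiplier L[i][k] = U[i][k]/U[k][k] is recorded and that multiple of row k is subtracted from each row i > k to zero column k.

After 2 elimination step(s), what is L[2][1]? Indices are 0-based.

L[2][1] = -1

Step 1: pivot at (0,0) is -4.
  row1 ← row1 − (-4)·row0  ⇒  L[1][0]=-4, U row1=(0, 2, -4)
  row2 ← row2 − (3)·row0  ⇒  L[2][0]=3, U row2=(0, -2, 3)
Step 2: pivot at (1,1) is 2.
  row2 ← row2 − (-1)·row1  ⇒  L[2][1]=-1, U row2=(0, 0, -1)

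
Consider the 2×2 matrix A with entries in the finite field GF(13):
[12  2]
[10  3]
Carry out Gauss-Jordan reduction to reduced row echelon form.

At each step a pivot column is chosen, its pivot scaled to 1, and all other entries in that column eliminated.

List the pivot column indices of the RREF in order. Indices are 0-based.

pivot columns: 0, 1

[1] R0 /= 12  ⇒  (1, 11)
     R1 -= 10·R0  ⇒  (0, 10)
[2] R1 /= 10  ⇒  (0, 1)
     R0 -= 11·R1  ⇒  (1, 0)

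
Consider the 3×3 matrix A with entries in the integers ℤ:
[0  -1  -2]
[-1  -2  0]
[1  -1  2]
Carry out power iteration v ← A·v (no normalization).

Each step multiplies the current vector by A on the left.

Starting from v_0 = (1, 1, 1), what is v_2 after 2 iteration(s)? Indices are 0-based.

v_2 = (-1, 9, 4)

v_0 = (1, 1, 1).
v_1 = A·v_0 = (-3, -3, 2).
v_2 = A·v_1 = (-1, 9, 4).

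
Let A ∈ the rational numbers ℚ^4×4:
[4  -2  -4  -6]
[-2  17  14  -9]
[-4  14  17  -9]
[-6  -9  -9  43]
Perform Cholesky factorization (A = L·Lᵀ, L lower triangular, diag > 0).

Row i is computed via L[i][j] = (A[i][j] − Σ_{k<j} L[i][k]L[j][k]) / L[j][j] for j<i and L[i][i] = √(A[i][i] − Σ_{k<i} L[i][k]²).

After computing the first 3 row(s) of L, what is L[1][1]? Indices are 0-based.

L[1][1] = 4

Step 1: L[0][0] = √(4) = 2.
  L[1][0] = (-2) / L[0][0] = -1.
Step 2: L[1][1] = √(16) = 4.
  L[2][0] = (-4) / L[0][0] = -2.
  L[2][1] = (12) / L[1][1] = 3.
Step 3: L[2][2] = √(4) = 2.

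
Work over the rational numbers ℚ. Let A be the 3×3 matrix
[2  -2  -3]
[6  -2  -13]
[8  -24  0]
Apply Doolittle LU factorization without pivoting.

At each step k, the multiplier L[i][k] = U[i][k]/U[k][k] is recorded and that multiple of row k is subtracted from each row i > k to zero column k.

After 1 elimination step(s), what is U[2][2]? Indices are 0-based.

Step 1: pivot at (0,0) is 2.
  row1 ← row1 − (3)·row0  ⇒  L[1][0]=3, U row1=(0, 4, -4)
  row2 ← row2 − (4)·row0  ⇒  L[2][0]=4, U row2=(0, -16, 12)

U[2][2] = 12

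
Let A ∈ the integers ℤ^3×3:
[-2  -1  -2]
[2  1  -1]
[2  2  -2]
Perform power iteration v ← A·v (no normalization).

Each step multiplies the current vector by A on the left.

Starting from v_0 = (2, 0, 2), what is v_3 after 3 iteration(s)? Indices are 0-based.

v_3 = (10, 26, 24)

v_0 = (2, 0, 2).
v_1 = A·v_0 = (-8, 2, 0).
v_2 = A·v_1 = (14, -14, -12).
v_3 = A·v_2 = (10, 26, 24).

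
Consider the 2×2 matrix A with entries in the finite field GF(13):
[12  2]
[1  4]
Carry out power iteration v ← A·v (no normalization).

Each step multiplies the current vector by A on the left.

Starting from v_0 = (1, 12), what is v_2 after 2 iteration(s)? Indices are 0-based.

v_2 = (10, 11)

v_0 = (1, 12).
v_1 = A·v_0 = (10, 10).
v_2 = A·v_1 = (10, 11).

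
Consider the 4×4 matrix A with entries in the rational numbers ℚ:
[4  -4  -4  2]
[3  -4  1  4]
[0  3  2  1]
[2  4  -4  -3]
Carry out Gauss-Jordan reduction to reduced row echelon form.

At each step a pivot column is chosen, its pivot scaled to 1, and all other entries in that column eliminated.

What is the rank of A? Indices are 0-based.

pivot(0,0)=4: scale R0 → (1, -1, -1, 1/2)
  clear (1,0): R1 −= (3)R0 → (0, -1, 4, 5/2)
  clear (3,0): R3 −= (2)R0 → (0, 6, -2, -4)
pivot(1,1)=-1: scale R1 → (0, 1, -4, -5/2)
  clear (0,1): R0 −= (-1)R1 → (1, 0, -5, -2)
  clear (2,1): R2 −= (3)R1 → (0, 0, 14, 17/2)
  clear (3,1): R3 −= (6)R1 → (0, 0, 22, 11)
pivot(2,2)=14: scale R2 → (0, 0, 1, 17/28)
  clear (0,2): R0 −= (-5)R2 → (1, 0, 0, 29/28)
  clear (1,2): R1 −= (-4)R2 → (0, 1, 0, -1/14)
  clear (3,2): R3 −= (22)R2 → (0, 0, 0, -33/14)
pivot(3,3)=-33/14: scale R3 → (0, 0, 0, 1)
  clear (0,3): R0 −= (29/28)R3 → (1, 0, 0, 0)
  clear (1,3): R1 −= (-1/14)R3 → (0, 1, 0, 0)
  clear (2,3): R2 −= (17/28)R3 → (0, 0, 1, 0)

rank = 4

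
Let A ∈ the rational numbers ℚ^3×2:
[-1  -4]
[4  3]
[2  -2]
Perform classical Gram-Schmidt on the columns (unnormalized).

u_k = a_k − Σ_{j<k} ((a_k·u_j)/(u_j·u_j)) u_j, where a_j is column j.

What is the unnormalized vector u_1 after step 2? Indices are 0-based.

u_1 = (-24/7, 5/7, -22/7)

Step 1: u_0 = a_0 = (-1, 4, 2).
Step 2: u_1 = a_1 − (4/7)·u_0 = (-24/7, 5/7, -22/7).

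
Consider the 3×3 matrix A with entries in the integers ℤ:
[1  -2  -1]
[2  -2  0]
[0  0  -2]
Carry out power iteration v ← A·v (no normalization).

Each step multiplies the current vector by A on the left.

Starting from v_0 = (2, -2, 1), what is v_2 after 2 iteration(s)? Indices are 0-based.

v_0 = (2, -2, 1).
v_1 = A·v_0 = (5, 8, -2).
v_2 = A·v_1 = (-9, -6, 4).

v_2 = (-9, -6, 4)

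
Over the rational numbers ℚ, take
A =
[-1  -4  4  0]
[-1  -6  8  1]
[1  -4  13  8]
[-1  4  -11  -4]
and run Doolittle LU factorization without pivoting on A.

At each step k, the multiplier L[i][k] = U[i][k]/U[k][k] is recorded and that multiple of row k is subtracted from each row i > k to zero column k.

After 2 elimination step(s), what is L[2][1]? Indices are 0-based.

L[2][1] = 4

[col 0] pivot -1
  R1 -= 1*R0 → (0, -2, 4, 1)  (L[1][0] := 1)
  R2 -= -1*R0 → (0, -8, 17, 8)  (L[2][0] := -1)
  R3 -= 1*R0 → (0, 8, -15, -4)  (L[3][0] := 1)
[col 1] pivot -2
  R2 -= 4*R1 → (0, 0, 1, 4)  (L[2][1] := 4)
  R3 -= -4*R1 → (0, 0, 1, 0)  (L[3][1] := -4)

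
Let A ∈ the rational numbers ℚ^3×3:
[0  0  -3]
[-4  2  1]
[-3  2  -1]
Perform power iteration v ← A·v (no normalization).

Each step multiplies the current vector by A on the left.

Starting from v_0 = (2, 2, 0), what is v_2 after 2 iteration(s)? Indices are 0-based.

v_2 = (6, -10, -6)

v_0 = (2, 2, 0).
v_1 = A·v_0 = (0, -4, -2).
v_2 = A·v_1 = (6, -10, -6).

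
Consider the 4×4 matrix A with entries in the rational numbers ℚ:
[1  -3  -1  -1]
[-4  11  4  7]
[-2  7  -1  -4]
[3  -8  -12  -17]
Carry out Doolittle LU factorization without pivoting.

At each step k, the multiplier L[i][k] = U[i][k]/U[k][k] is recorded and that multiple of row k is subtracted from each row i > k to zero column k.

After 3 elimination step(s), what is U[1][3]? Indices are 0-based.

k=0: U[0][0]=1
  eliminate (1,0): mult=-4, new row 1: (0, -1, 0, 3); set L[1][0]=-4
  eliminate (2,0): mult=-2, new row 2: (0, 1, -3, -6); set L[2][0]=-2
  eliminate (3,0): mult=3, new row 3: (0, 1, -9, -14); set L[3][0]=3
k=1: U[1][1]=-1
  eliminate (2,1): mult=-1, new row 2: (0, 0, -3, -3); set L[2][1]=-1
  eliminate (3,1): mult=-1, new row 3: (0, 0, -9, -11); set L[3][1]=-1
k=2: U[2][2]=-3
  eliminate (3,2): mult=3, new row 3: (0, 0, 0, -2); set L[3][2]=3

U[1][3] = 3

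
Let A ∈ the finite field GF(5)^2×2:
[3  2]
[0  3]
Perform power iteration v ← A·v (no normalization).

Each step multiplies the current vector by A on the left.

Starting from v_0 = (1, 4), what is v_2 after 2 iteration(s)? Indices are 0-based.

v_0 = (1, 4).
v_1 = A·v_0 = (1, 2).
v_2 = A·v_1 = (2, 1).

v_2 = (2, 1)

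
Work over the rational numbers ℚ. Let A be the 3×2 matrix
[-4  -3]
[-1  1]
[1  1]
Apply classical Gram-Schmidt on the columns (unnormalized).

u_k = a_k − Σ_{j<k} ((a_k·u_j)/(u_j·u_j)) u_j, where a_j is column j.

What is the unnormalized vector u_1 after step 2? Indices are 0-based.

u_1 = (-1/3, 5/3, 1/3)

Step 1: u_0 = a_0 = (-4, -1, 1).
Step 2: u_1 = a_1 − (2/3)·u_0 = (-1/3, 5/3, 1/3).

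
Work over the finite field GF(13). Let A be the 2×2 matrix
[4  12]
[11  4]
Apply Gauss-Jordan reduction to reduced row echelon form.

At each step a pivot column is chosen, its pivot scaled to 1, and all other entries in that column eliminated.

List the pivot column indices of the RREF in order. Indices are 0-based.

pivot columns: 0, 1

pivot(0,0)=4: scale R0 → (1, 3)
  clear (1,0): R1 −= (11)R0 → (0, 10)
pivot(1,1)=10: scale R1 → (0, 1)
  clear (0,1): R0 −= (3)R1 → (1, 0)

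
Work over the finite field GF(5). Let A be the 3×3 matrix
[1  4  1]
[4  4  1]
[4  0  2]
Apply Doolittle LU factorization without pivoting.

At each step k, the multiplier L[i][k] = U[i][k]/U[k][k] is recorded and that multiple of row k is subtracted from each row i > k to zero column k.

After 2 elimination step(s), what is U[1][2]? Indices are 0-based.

k=0: U[0][0]=1
  eliminate (1,0): mult=4, new row 1: (0, 3, 2); set L[1][0]=4
  eliminate (2,0): mult=4, new row 2: (0, 4, 3); set L[2][0]=4
k=1: U[1][1]=3
  eliminate (2,1): mult=3, new row 2: (0, 0, 2); set L[2][1]=3

U[1][2] = 2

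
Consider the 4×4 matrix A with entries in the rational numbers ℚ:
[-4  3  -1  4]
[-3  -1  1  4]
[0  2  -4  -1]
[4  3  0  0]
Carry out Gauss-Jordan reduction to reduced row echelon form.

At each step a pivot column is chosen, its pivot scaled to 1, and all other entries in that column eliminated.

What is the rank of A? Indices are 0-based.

rank = 4

step 1: normalize row 0 (÷-4) = (1, -3/4, 1/4, -1)
  row 1: subtract -3×row0 = (0, -13/4, 7/4, 1)
  row 3: subtract 4×row0 = (0, 6, -1, 4)
step 2: normalize row 1 (÷-13/4) = (0, 1, -7/13, -4/13)
  row 0: subtract -3/4×row1 = (1, 0, -2/13, -16/13)
  row 2: subtract 2×row1 = (0, 0, -38/13, -5/13)
  row 3: subtract 6×row1 = (0, 0, 29/13, 76/13)
step 3: normalize row 2 (÷-38/13) = (0, 0, 1, 5/38)
  row 0: subtract -2/13×row2 = (1, 0, 0, -23/19)
  row 1: subtract -7/13×row2 = (0, 1, 0, -9/38)
  row 3: subtract 29/13×row2 = (0, 0, 0, 211/38)
step 4: normalize row 3 (÷211/38) = (0, 0, 0, 1)
  row 0: subtract -23/19×row3 = (1, 0, 0, 0)
  row 1: subtract -9/38×row3 = (0, 1, 0, 0)
  row 2: subtract 5/38×row3 = (0, 0, 1, 0)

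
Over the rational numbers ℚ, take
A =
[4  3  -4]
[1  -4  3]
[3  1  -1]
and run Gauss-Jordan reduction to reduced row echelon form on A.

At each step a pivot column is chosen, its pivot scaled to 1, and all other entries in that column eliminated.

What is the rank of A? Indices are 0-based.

pivot(0,0)=4: scale R0 → (1, 3/4, -1)
  clear (1,0): R1 −= (1)R0 → (0, -19/4, 4)
  clear (2,0): R2 −= (3)R0 → (0, -5/4, 2)
pivot(1,1)=-19/4: scale R1 → (0, 1, -16/19)
  clear (0,1): R0 −= (3/4)R1 → (1, 0, -7/19)
  clear (2,1): R2 −= (-5/4)R1 → (0, 0, 18/19)
pivot(2,2)=18/19: scale R2 → (0, 0, 1)
  clear (0,2): R0 −= (-7/19)R2 → (1, 0, 0)
  clear (1,2): R1 −= (-16/19)R2 → (0, 1, 0)

rank = 3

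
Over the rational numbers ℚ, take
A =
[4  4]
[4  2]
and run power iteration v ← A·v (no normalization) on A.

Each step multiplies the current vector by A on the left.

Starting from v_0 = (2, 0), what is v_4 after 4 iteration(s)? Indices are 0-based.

v_4 = (3200, 2496)

v_0 = (2, 0).
v_1 = A·v_0 = (8, 8).
v_2 = A·v_1 = (64, 48).
v_3 = A·v_2 = (448, 352).
v_4 = A·v_3 = (3200, 2496).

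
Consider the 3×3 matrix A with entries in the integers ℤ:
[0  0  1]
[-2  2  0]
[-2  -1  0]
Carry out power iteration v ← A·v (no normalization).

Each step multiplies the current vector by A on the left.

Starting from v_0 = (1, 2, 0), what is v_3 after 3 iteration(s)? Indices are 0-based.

v_0 = (1, 2, 0).
v_1 = A·v_0 = (0, 2, -4).
v_2 = A·v_1 = (-4, 4, -2).
v_3 = A·v_2 = (-2, 16, 4).

v_3 = (-2, 16, 4)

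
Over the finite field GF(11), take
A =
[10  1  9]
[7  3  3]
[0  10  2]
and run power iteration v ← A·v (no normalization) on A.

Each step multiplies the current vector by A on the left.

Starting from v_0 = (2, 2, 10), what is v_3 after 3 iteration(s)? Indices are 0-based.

v_0 = (2, 2, 10).
v_1 = A·v_0 = (2, 6, 7).
v_2 = A·v_1 = (1, 9, 8).
v_3 = A·v_2 = (3, 3, 7).

v_3 = (3, 3, 7)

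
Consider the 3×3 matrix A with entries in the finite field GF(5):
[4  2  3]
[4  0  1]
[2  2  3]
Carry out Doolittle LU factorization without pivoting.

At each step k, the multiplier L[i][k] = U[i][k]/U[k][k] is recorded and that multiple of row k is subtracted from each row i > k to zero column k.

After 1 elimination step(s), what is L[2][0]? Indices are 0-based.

Step 1: pivot at (0,0) is 4.
  row1 ← row1 − (1)·row0  ⇒  L[1][0]=1, U row1=(0, 3, 3)
  row2 ← row2 − (3)·row0  ⇒  L[2][0]=3, U row2=(0, 1, 4)

L[2][0] = 3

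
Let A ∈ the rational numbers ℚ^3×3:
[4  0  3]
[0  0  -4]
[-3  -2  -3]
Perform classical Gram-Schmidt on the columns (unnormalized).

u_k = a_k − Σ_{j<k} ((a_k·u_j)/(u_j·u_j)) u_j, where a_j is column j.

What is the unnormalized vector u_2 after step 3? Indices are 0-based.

Step 1: u_0 = a_0 = (4, 0, -3).
Step 2: u_1 = a_1 − (6/25)·u_0 = (-24/25, 0, -32/25).
Step 3: u_2 = a_2 − (21/25)·u_0 − (3/8)·u_1 = (0, -4, 0).

u_2 = (0, -4, 0)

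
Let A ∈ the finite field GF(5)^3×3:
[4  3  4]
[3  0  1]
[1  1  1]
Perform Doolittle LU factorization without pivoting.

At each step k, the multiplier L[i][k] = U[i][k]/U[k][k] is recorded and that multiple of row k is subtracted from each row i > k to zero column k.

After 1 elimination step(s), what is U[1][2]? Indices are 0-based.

k=0: U[0][0]=4
  eliminate (1,0): mult=2, new row 1: (0, 4, 3); set L[1][0]=2
  eliminate (2,0): mult=4, new row 2: (0, 4, 0); set L[2][0]=4

U[1][2] = 3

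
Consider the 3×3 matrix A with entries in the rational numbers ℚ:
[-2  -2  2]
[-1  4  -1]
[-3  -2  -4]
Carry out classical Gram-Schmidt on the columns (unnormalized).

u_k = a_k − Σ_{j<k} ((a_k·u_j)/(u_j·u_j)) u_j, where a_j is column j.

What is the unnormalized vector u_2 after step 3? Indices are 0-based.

Step 1: u_0 = a_0 = (-2, -1, -3).
Step 2: u_1 = a_1 − (3/7)·u_0 = (-8/7, 31/7, -5/7).
Step 3: u_2 = a_2 − (9/14)·u_0 − (-9/50)·u_1 = (77/25, 11/25, -11/5).

u_2 = (77/25, 11/25, -11/5)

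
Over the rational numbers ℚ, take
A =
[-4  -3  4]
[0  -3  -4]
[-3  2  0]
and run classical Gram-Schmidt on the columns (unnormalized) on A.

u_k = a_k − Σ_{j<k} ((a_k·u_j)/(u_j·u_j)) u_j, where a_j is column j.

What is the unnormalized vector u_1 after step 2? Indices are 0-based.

u_1 = (-51/25, -3, 68/25)

Step 1: u_0 = a_0 = (-4, 0, -3).
Step 2: u_1 = a_1 − (6/25)·u_0 = (-51/25, -3, 68/25).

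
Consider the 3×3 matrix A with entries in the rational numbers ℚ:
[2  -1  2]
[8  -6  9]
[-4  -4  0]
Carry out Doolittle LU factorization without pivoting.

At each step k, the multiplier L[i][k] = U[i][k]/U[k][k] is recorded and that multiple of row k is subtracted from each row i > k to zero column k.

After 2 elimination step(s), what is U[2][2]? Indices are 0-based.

[col 0] pivot 2
  R1 -= 4*R0 → (0, -2, 1)  (L[1][0] := 4)
  R2 -= -2*R0 → (0, -6, 4)  (L[2][0] := -2)
[col 1] pivot -2
  R2 -= 3*R1 → (0, 0, 1)  (L[2][1] := 3)

U[2][2] = 1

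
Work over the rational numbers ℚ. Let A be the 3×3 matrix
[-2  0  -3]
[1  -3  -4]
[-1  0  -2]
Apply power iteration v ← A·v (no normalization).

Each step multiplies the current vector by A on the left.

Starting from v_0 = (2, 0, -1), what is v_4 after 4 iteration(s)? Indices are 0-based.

v_0 = (2, 0, -1).
v_1 = A·v_0 = (-1, 6, 0).
v_2 = A·v_1 = (2, -19, 1).
v_3 = A·v_2 = (-7, 55, -4).
v_4 = A·v_3 = (26, -156, 15).

v_4 = (26, -156, 15)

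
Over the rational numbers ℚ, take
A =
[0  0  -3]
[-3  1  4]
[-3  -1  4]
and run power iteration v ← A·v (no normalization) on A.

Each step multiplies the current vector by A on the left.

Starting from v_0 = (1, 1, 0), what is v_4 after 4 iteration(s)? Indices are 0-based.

v_0 = (1, 1, 0).
v_1 = A·v_0 = (0, -2, -4).
v_2 = A·v_1 = (12, -18, -14).
v_3 = A·v_2 = (42, -110, -74).
v_4 = A·v_3 = (222, -532, -312).

v_4 = (222, -532, -312)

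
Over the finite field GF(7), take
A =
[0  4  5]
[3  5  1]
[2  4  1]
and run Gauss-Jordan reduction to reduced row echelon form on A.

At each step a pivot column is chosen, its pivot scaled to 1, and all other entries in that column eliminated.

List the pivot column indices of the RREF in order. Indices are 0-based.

pivot(0,0): swap R0↔R1
pivot(0,0)=3: scale R0 → (1, 4, 5)
  clear (2,0): R2 −= (2)R0 → (0, 3, 5)
pivot(1,1)=4: scale R1 → (0, 1, 3)
  clear (0,1): R0 −= (4)R1 → (1, 0, 0)
  clear (2,1): R2 −= (3)R1 → (0, 0, 3)
pivot(2,2)=3: scale R2 → (0, 0, 1)
  clear (1,2): R1 −= (3)R2 → (0, 1, 0)

pivot columns: 0, 1, 2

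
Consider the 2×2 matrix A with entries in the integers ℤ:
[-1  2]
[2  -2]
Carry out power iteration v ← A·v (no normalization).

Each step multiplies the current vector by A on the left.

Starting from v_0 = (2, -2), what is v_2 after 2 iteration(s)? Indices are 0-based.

v_0 = (2, -2).
v_1 = A·v_0 = (-6, 8).
v_2 = A·v_1 = (22, -28).

v_2 = (22, -28)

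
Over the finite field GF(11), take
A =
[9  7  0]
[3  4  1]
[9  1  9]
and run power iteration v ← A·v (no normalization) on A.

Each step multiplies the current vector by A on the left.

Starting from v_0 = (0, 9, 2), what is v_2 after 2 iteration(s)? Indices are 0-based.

v_2 = (8, 5, 1)

v_0 = (0, 9, 2).
v_1 = A·v_0 = (8, 5, 5).
v_2 = A·v_1 = (8, 5, 1).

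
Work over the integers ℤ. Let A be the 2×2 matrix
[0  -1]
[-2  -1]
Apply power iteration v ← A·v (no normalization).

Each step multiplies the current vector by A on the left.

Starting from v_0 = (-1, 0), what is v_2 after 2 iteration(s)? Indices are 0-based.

v_0 = (-1, 0).
v_1 = A·v_0 = (0, 2).
v_2 = A·v_1 = (-2, -2).

v_2 = (-2, -2)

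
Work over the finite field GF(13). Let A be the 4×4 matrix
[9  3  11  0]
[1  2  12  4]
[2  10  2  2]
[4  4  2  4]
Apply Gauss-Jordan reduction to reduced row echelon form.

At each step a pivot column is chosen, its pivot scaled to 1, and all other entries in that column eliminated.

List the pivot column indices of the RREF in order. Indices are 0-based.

step 1: normalize row 0 (÷9) = (1, 9, 7, 0)
  row 1: subtract 1×row0 = (0, 6, 5, 4)
  row 2: subtract 2×row0 = (0, 5, 1, 2)
  row 3: subtract 4×row0 = (0, 7, 0, 4)
step 2: normalize row 1 (÷6) = (0, 1, 3, 5)
  row 0: subtract 9×row1 = (1, 0, 6, 7)
  row 2: subtract 5×row1 = (0, 0, 12, 3)
  row 3: subtract 7×row1 = (0, 0, 5, 8)
step 3: normalize row 2 (÷12) = (0, 0, 1, 10)
  row 0: subtract 6×row2 = (1, 0, 0, 12)
  row 1: subtract 3×row2 = (0, 1, 0, 1)
  row 3: subtract 5×row2 = (0, 0, 0, 10)
step 4: normalize row 3 (÷10) = (0, 0, 0, 1)
  row 0: subtract 12×row3 = (1, 0, 0, 0)
  row 1: subtract 1×row3 = (0, 1, 0, 0)
  row 2: subtract 10×row3 = (0, 0, 1, 0)

pivot columns: 0, 1, 2, 3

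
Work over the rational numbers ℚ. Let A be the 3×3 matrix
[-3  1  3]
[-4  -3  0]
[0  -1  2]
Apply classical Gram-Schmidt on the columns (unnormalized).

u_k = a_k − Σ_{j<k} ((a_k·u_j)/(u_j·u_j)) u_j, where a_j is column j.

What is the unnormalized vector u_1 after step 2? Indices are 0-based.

Step 1: u_0 = a_0 = (-3, -4, 0).
Step 2: u_1 = a_1 − (9/25)·u_0 = (52/25, -39/25, -1).

u_1 = (52/25, -39/25, -1)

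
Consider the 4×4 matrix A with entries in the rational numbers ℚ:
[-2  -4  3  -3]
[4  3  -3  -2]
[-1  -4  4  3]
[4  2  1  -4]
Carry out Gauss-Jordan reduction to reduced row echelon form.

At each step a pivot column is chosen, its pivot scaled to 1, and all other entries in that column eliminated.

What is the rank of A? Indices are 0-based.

rank = 4

pivot(0,0)=-2: scale R0 → (1, 2, -3/2, 3/2)
  clear (1,0): R1 −= (4)R0 → (0, -5, 3, -8)
  clear (2,0): R2 −= (-1)R0 → (0, -2, 5/2, 9/2)
  clear (3,0): R3 −= (4)R0 → (0, -6, 7, -10)
pivot(1,1)=-5: scale R1 → (0, 1, -3/5, 8/5)
  clear (0,1): R0 −= (2)R1 → (1, 0, -3/10, -17/10)
  clear (2,1): R2 −= (-2)R1 → (0, 0, 13/10, 77/10)
  clear (3,1): R3 −= (-6)R1 → (0, 0, 17/5, -2/5)
pivot(2,2)=13/10: scale R2 → (0, 0, 1, 77/13)
  clear (0,2): R0 −= (-3/10)R2 → (1, 0, 0, 1/13)
  clear (1,2): R1 −= (-3/5)R2 → (0, 1, 0, 67/13)
  clear (3,2): R3 −= (17/5)R2 → (0, 0, 0, -267/13)
pivot(3,3)=-267/13: scale R3 → (0, 0, 0, 1)
  clear (0,3): R0 −= (1/13)R3 → (1, 0, 0, 0)
  clear (1,3): R1 −= (67/13)R3 → (0, 1, 0, 0)
  clear (2,3): R2 −= (77/13)R3 → (0, 0, 1, 0)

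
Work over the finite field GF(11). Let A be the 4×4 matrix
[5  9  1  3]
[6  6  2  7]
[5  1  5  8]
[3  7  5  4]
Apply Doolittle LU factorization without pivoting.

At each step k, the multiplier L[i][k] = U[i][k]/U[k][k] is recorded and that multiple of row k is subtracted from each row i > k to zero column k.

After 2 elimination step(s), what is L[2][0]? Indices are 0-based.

L[2][0] = 1

k=0: U[0][0]=5
  eliminate (1,0): mult=10, new row 1: (0, 4, 3, 10); set L[1][0]=10
  eliminate (2,0): mult=1, new row 2: (0, 3, 4, 5); set L[2][0]=1
  eliminate (3,0): mult=5, new row 3: (0, 6, 0, 0); set L[3][0]=5
k=1: U[1][1]=4
  eliminate (2,1): mult=9, new row 2: (0, 0, 10, 3); set L[2][1]=9
  eliminate (3,1): mult=7, new row 3: (0, 0, 1, 7); set L[3][1]=7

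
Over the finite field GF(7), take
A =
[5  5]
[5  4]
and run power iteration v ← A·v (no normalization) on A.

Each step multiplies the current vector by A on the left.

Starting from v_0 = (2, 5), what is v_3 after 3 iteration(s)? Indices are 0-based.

v_0 = (2, 5).
v_1 = A·v_0 = (0, 2).
v_2 = A·v_1 = (3, 1).
v_3 = A·v_2 = (6, 5).

v_3 = (6, 5)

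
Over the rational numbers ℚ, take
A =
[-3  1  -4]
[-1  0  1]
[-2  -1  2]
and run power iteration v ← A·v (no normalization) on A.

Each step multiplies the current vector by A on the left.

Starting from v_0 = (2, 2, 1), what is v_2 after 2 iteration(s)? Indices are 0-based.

v_2 = (39, 4, 9)

v_0 = (2, 2, 1).
v_1 = A·v_0 = (-8, -1, -4).
v_2 = A·v_1 = (39, 4, 9).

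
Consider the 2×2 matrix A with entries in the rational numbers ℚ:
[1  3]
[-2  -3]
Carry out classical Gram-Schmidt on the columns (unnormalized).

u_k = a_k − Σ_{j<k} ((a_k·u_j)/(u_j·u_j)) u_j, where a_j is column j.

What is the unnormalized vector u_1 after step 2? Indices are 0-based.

Step 1: u_0 = a_0 = (1, -2).
Step 2: u_1 = a_1 − (9/5)·u_0 = (6/5, 3/5).

u_1 = (6/5, 3/5)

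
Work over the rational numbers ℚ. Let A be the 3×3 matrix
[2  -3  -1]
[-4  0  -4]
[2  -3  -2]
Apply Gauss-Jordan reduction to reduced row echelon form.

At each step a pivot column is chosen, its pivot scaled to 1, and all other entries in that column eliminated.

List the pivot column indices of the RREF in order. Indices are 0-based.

pivot columns: 0, 1, 2

[1] R0 /= 2  ⇒  (1, -3/2, -1/2)
     R1 -= -4·R0  ⇒  (0, -6, -6)
     R2 -= 2·R0  ⇒  (0, 0, -1)
[2] R1 /= -6  ⇒  (0, 1, 1)
     R0 -= -3/2·R1  ⇒  (1, 0, 1)
[3] R2 /= -1  ⇒  (0, 0, 1)
     R0 -= 1·R2  ⇒  (1, 0, 0)
     R1 -= 1·R2  ⇒  (0, 1, 0)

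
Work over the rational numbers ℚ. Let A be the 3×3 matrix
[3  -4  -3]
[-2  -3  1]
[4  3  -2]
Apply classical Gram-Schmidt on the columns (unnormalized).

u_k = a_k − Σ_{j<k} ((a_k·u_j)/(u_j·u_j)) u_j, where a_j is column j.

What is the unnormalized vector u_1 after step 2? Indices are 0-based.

Step 1: u_0 = a_0 = (3, -2, 4).
Step 2: u_1 = a_1 − (6/29)·u_0 = (-134/29, -75/29, 63/29).

u_1 = (-134/29, -75/29, 63/29)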